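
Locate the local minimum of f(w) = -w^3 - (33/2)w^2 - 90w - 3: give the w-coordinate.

-6

Critical points: f'(w) = -3w^2 - 33w - 90 vanishes at w = -6, -5.
Second-derivative test with f''(w) = -6w - 33: f''(-6) = 3 > 0 ⇒ local minimum; f''(-5) = -3 < 0 ⇒ local maximum.
So the local minimum value is f(-6) = 159.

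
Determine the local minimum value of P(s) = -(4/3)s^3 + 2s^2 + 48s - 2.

P'(s) = -4s^2 + 4s + 48 = 0 at s = -3, 4.
P''(s) = -8s + 4. P''(-3) = 28 > 0 ⇒ local minimum; P''(4) = -28 < 0 ⇒ local maximum.
Thus P has its local minimum at s = -3, with value -92.

-92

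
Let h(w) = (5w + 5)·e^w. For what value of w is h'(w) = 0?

-2

h'(w) = 5·e^w + (5w + 5)·1·e^w = (5w + 10)·e^w. Since e^w > 0, the only critical point is w = -2.
h''(-2) has the same sign as 5 > 0, so this is a local minimum.
h(-2) = (-5)·e^(-2) ≈ -0.6767.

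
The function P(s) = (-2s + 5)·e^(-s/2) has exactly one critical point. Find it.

By the product rule, P'(s) = (s - 9/2)·e^(-s/2). Since e^(-s/2) > 0, the only critical point is s = 9/2.
P''(9/2) has the same sign as 1 > 0, so this is a local minimum.
P(9/2) = (-4)·e^(-9/4) ≈ -0.4216.

9/2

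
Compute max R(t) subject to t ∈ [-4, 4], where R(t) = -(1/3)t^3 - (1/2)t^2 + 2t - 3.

7/3

Differentiating, R'(t) = -t^2 - t + 2; which vanishes at t = -2 and t = 1.
Candidates: R(-4) = 7/3, R(-2) = -19/3, R(1) = -11/6, R(4) = -73/3.
So the maximum is R(-4) = 7/3.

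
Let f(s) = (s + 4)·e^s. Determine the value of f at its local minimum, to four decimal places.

By the product rule, f'(s) = (s + 5)·e^s. Since e^s > 0, the only critical point is s = -5.
f''(-5) has the same sign as 1 > 0, so this is a local minimum.
f(-5) = (-1)·e^(-5) ≈ -0.0067.

-0.0067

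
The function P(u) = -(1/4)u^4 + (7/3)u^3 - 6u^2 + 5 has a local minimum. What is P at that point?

P'(u) = -u^3 + 7u^2 - 12u = 0 at u = 0, 3, 4.
P''(u) = -3u^2 + 14u - 12. P''(0) = -12 < 0 ⇒ local maximum; P''(3) = 3 > 0 ⇒ local minimum; P''(4) = -4 < 0 ⇒ local maximum.
Thus P has its local minimum at u = 3, with value -25/4.

-25/4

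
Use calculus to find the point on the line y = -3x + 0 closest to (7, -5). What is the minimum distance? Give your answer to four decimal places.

5.0596

Minimize D(x)^2 = (x - 7)^2 + (-3x + 5)^2.
d/dx[D^2] = 2(x - 7) + 2·(-3)·(-3x + 5) = 0 ⇒ x = 11/5.
Then y = -33/5 and the distance is √(128/5) ≈ 5.0596.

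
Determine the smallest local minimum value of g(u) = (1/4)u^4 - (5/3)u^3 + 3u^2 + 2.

2

g'(u) = u^3 - 5u^2 + 6u. Setting g'(u) = 0 gives u ∈ {0, 2, 3}.
Since g''(u) = 3u^2 - 10u + 6, we get g''(0) = 6 > 0 ⇒ local minimum; g''(2) = -2 < 0 ⇒ local maximum; g''(3) = 3 > 0 ⇒ local minimum.
The smallest local minimum is g(0) = 2.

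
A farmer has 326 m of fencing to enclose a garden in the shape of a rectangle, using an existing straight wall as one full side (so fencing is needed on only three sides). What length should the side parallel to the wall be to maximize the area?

Let the sides perpendicular to the wall have length x and the parallel side y, so 2x + y = 326 and the area is A = xy = x(326 − 2x).
A'(x) = 326 − 4x = 0 gives x = 163/2, and A''(x) = −4 < 0 confirms a maximum.
Then y = 326 − 2·163/2 = 163 and A = 26569/2.

163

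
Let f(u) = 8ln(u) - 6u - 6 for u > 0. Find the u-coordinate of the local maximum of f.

4/3

f'(u) = 8/u − 6 = 0 gives u = 4/3.
f''(u) = -8/u², which is negative for u > 0, so this is a local maximum.
f(4/3) = 8·ln(4/3) - 8 - 6 ≈ -11.6985.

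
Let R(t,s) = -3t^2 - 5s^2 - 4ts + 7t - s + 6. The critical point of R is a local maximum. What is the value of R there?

135/11

∂R/∂t = -6t - 4s + 7 = 0 and ∂R/∂s = -4t - 10s - 1 = 0, so (t, s) = (37/22, -17/22).
The Hessian has R_{tt} = -6, R_{ss} = -10, R_{ts} = -4, giving D = 44 > 0 with R_{tt} < 0, so the point is a local maximum.
R(37/22, -17/22) = 135/11.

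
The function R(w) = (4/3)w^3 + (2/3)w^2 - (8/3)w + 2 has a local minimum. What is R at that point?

R'(w) = 4w^2 + (4/3)w - 8/3 = 0 at w = -1, 2/3.
R''(w) = 8w + 4/3. R''(-1) = -20/3 < 0 ⇒ local maximum; R''(2/3) = 20/3 > 0 ⇒ local minimum.
The local minimum is R(2/3) = 74/81.

74/81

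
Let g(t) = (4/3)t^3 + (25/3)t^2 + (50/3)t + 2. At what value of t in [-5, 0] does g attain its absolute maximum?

0

The derivative is 4t^2 + (50/3)t + 50/3, which vanishes at t = -5/2 and t = -5/3.
Evaluating at the critical points and endpoints: g(-5) = -119/3,  g(-5/2) = -101/12,  g(-5/3) = -713/81,  g(0) = 2.
So the maximum is g(0) = 2.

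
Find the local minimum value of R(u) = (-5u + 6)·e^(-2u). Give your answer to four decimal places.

-0.0834

Differentiating with the product rule gives R'(u) = (10u - 17)·e^(-2u). Since e^(-2u) > 0, the only critical point is u = 17/10.
R''(17/10) has the same sign as 10 > 0, so this is a local minimum.
R(17/10) = (-5/2)·e^(-17/5) ≈ -0.0834.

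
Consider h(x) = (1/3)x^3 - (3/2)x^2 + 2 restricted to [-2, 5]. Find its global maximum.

37/6

Differentiating, h'(x) = x^2 - 3x; which vanishes at x = 0 and x = 3.
Compare values at every candidate in [-2, 5]: h(-2) = -20/3,  h(0) = 2,  h(3) = -5/2,  h(5) = 37/6.
Hence the absolute maximum is 37/6 at x = 5.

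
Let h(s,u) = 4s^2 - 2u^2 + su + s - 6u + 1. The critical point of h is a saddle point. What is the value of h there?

181/33

∂h/∂s = 8s + u + 1 = 0 and ∂h/∂u = s - 4u - 6 = 0, so (s, u) = (2/33, -49/33).
The Hessian has h_{ss} = 8, h_{uu} = -4, h_{su} = 1, giving D = -33 < 0, so the point is a saddle point.
h(2/33, -49/33) = 181/33.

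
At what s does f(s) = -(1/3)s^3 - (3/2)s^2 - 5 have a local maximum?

f'(s) = -s^2 - 3s. Setting f'(s) = 0 gives s ∈ {-3, 0}.
f''(s) = -2s - 3. f''(-3) = 3 > 0 ⇒ local minimum; f''(0) = -3 < 0 ⇒ local maximum.
Thus f has its local maximum at s = 0, with value -5.

0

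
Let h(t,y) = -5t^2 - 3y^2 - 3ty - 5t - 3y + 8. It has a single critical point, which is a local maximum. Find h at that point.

∂h/∂t = -10t - 3y - 5 = 0 and ∂h/∂y = -3t - 6y - 3 = 0, so (t, y) = (-7/17, -5/17).
The Hessian has h_{tt} = -10, h_{yy} = -6, h_{ty} = -3, giving D = 51 > 0 with h_{tt} < 0, so the point is a local maximum.
h(-7/17, -5/17) = 161/17.

161/17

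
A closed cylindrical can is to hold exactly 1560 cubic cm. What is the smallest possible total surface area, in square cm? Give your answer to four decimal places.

With radius r and height h, πr²h = 1560 so h = 1560/(πr²), and S(r) = 2πr² + 2πrh = 2πr² + 2·1560/r.
S'(r) = 4πr − 2·1560/r² = 0 ⇒ r³ = 1560/(2π), so r ≈ 6.2851 and h = 2r ≈ 12.5703.
S''(r) = 4π + 4·1560/r³ > 0, so this is the minimum; S ≈ 744.6136.

744.6136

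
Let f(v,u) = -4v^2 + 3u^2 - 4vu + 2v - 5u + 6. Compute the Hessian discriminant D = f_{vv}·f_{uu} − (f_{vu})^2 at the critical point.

∂f/∂v = -8v - 4u + 2 = 0 and ∂f/∂u = -4v + 6u - 5 = 0, so (v, u) = (-1/8, 3/4).
The Hessian has f_{vv} = -8, f_{uu} = 6, f_{vu} = -4, giving D = -64 < 0, so the point is a saddle point.
D = (-8)·(6) − (-4)^2 = -64.

-64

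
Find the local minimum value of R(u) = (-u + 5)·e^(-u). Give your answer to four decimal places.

-0.0025

By the product rule, R'(u) = (u - 6)·e^(-u). Since e^(-u) > 0, the only critical point is u = 6.
R''(6) has the same sign as 1 > 0, so this is a local minimum.
R(6) = (-1)·e^(-6) ≈ -0.0025.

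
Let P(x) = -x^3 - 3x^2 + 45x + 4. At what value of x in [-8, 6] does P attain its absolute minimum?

-5

P'(x) = -3x^2 - 6x + 45, which vanishes at x = -5 and x = 3.
Evaluating at the critical points and endpoints: P(-8) = -36,  P(-5) = -171,  P(3) = 85,  P(6) = -50.
So the minimum is P(-5) = -171.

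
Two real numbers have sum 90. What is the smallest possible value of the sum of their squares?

4050

With a + b = 90, a^2 + b^2 = a^2 + (90 − a)^2.
The derivative 2a − 2(90 − a) = 4a − 180 vanishes at a = 45; second derivative 4 > 0, a minimum.
The minimum is 2·(45)^2 = 4050.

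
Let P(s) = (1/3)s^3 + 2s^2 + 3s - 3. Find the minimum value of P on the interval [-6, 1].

P'(s) = s^2 + 4s + 3, which vanishes at s = -3 and s = -1.
Candidates: P(-6) = -21, P(-3) = -3, P(-1) = -13/3, P(1) = 7/3.
So the minimum is P(-6) = -21.

-21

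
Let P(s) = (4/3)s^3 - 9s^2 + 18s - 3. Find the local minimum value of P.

6

P'(s) = 4s^2 - 18s + 18. Setting P'(s) = 0 gives s ∈ {3/2, 3}.
P''(s) = 8s - 18. P''(3/2) = -6 < 0 ⇒ local maximum; P''(3) = 6 > 0 ⇒ local minimum.
The local minimum is P(3) = 6.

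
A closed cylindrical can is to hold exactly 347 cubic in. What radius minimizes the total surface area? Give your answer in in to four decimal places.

With radius r and height h, πr²h = 347 so h = 347/(πr²), and S(r) = 2πr² + 2πrh = 2πr² + 2·347/r.
S'(r) = 4πr − 2·347/r² = 0 ⇒ r³ = 347/(2π), so r ≈ 3.8082 and h = 2r ≈ 7.6163.
S''(r) = 4π + 4·347/r³ > 0, so this is the minimum; S ≈ 273.3595.

3.8082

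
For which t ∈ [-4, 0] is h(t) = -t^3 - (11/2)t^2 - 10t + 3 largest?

-4

Differentiating, h'(t) = -3t^2 - 11t - 10; which vanishes at t = -2 and t = -5/3.
Evaluating at the critical points and endpoints: h(-4) = 19, h(-2) = 9, h(-5/3) = 487/54, h(0) = 3.
Hence the absolute maximum is 19 at t = -4.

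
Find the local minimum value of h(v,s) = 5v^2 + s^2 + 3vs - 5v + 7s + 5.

-320/11

∂h/∂v = 10v + 3s - 5 = 0 and ∂h/∂s = 3v + 2s + 7 = 0, so (v, s) = (31/11, -85/11).
The Hessian has h_{vv} = 10, h_{ss} = 2, h_{vs} = 3, giving D = 11 > 0 with h_{vv} > 0, so the point is a local minimum.
h(31/11, -85/11) = -320/11.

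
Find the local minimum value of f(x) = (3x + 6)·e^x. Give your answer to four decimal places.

By the product rule, f'(x) = (3x + 9)·e^x. Since e^x > 0, the only critical point is x = -3.
f''(-3) has the same sign as 3 > 0, so this is a local minimum.
f(-3) = (-3)·e^(-3) ≈ -0.1494.

-0.1494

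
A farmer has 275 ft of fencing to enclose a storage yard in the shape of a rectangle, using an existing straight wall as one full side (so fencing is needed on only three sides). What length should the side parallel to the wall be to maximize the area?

Let the sides perpendicular to the wall have length x and the parallel side y, so 2x + y = 275 and the area is A = xy = x(275 − 2x).
A'(x) = 275 − 4x = 0 gives x = 275/4, and A''(x) = −4 < 0 confirms a maximum.
Then y = 275 − 2·275/4 = 275/2 and A = 75625/8.

275/2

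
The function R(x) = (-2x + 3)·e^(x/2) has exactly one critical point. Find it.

-1/2

By the product rule, R'(x) = (-x - 1/2)·e^(x/2). Since e^(x/2) > 0, the only critical point is x = -1/2.
R''(-1/2) has the same sign as -1 < 0, so this is a local maximum.
R(-1/2) = (4)·e^(-1/4) ≈ 3.1152.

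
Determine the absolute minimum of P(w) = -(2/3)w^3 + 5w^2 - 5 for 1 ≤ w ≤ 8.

-79/3

P'(w) = -2w^2 + 10w, whose only zero in [1, 8] is w = 5.
Candidates: P(1) = -2/3; P(5) = 110/3; P(8) = -79/3.
The minimum over the interval is -79/3, attained at w = 8.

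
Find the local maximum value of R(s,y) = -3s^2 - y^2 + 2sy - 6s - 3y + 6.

147/8

∂R/∂s = -6s + 2y - 6 = 0 and ∂R/∂y = 2s - 2y - 3 = 0, so (s, y) = (-9/4, -15/4).
The Hessian has R_{ss} = -6, R_{yy} = -2, R_{sy} = 2, giving D = 8 > 0 with R_{ss} < 0, so the point is a local maximum.
R(-9/4, -15/4) = 147/8.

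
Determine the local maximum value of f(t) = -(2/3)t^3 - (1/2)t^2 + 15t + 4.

Critical points: f'(t) = -2t^2 - t + 15 vanishes at t = -3, 5/2.
Since f''(t) = -4t - 1, we get f''(-3) = 11 > 0 ⇒ local minimum; f''(5/2) = -11 < 0 ⇒ local maximum.
Thus f has its local maximum at t = 5/2, with value 671/24.

671/24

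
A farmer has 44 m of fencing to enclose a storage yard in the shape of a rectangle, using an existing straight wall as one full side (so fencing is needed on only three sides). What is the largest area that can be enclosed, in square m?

242

Let the sides perpendicular to the wall have length x and the parallel side y, so 2x + y = 44 and the area is A = xy = x(44 − 2x).
A'(x) = 44 − 4x = 0 gives x = 11, and A''(x) = −4 < 0 confirms a maximum.
Then y = 44 − 2·11 = 22 and A = 242.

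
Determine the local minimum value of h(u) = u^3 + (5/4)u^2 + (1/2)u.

-7/108

Critical points: h'(u) = 3u^2 + (5/2)u + 1/2 vanishes at u = -1/2, -1/3.
h''(u) = 6u + 5/2. h''(-1/2) = -1/2 < 0 ⇒ local maximum; h''(-1/3) = 1/2 > 0 ⇒ local minimum.
The local minimum is h(-1/3) = -7/108.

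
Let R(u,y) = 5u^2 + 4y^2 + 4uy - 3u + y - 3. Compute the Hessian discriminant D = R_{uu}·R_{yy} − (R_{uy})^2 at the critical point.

∂R/∂u = 10u + 4y - 3 = 0 and ∂R/∂y = 4u + 8y + 1 = 0, so (u, y) = (7/16, -11/32).
The Hessian has R_{uu} = 10, R_{yy} = 8, R_{uy} = 4, giving D = 64 > 0 with R_{uu} > 0, so the point is a local minimum.
D = (10)·(8) − (4)^2 = 64.

64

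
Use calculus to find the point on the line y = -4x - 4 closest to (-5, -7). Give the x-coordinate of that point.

7/17

Minimize D(x)^2 = (x + 5)^2 + (-4x + 3)^2.
d/dx[D^2] = 2(x + 5) + 2·(-4)·(-4x + 3) = 0 ⇒ x = 7/17.
Then y = -96/17 and the distance is √(529/17) ≈ 5.5783.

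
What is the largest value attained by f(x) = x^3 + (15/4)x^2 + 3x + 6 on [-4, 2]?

35

Differentiating, f'(x) = 3x^2 + (15/2)x + 3; which vanishes at x = -2 and x = -1/2.
Evaluating at the critical points and endpoints: f(-4) = -10,  f(-2) = 7,  f(-1/2) = 85/16,  f(2) = 35.
The maximum over the interval is 35, attained at x = 2.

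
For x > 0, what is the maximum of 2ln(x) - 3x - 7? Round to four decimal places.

P'(x) = 2/x − 3 = 0 gives x = 2/3.
P''(x) = -2/x², which is negative for x > 0, so this is a local maximum.
P(2/3) = 2·ln(2/3) - 2 - 7 ≈ -9.8109.

-9.8109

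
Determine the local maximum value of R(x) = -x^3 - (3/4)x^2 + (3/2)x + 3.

55/16

R'(x) = -3x^2 - (3/2)x + 3/2 = 0 at x = -1, 1/2.
Second-derivative test with R''(x) = -6x - 3/2: R''(-1) = 9/2 > 0 ⇒ local minimum; R''(1/2) = -9/2 < 0 ⇒ local maximum.
So the local maximum value is R(1/2) = 55/16.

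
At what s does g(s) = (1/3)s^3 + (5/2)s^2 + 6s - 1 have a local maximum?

-3

Critical points: g'(s) = s^2 + 5s + 6 vanishes at s = -3, -2.
Since g''(s) = 2s + 5, we get g''(-3) = -1 < 0 ⇒ local maximum; g''(-2) = 1 > 0 ⇒ local minimum.
So the local maximum value is g(-3) = -11/2.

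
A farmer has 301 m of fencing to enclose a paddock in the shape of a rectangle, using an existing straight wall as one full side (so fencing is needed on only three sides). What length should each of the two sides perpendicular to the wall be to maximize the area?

301/4

Let the sides perpendicular to the wall have length x and the parallel side y, so 2x + y = 301 and the area is A = xy = x(301 − 2x).
A'(x) = 301 − 4x = 0 gives x = 301/4, and A''(x) = −4 < 0 confirms a maximum.
Then y = 301 − 2·301/4 = 301/2 and A = 90601/8.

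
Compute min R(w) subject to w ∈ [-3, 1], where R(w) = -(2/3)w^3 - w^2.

R'(w) = -2w^2 - 2w, which vanishes at w = -1 and w = 0.
Evaluating at the critical points and endpoints: R(-3) = 9; R(-1) = -1/3; R(0) = 0; R(1) = -5/3.
So the minimum is R(1) = -5/3.

-5/3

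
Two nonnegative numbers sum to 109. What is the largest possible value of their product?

11881/4

With x + y = 109, the product is P(x) = x(109 − x).
P'(x) = 109 − 2x = 0 gives x = 109/2; P'' = −2 < 0, so this is the maximum.
P = 109/2·109/2 = 11881/4.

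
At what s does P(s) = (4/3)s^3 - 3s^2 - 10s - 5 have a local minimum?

P'(s) = 4s^2 - 6s - 10. Setting P'(s) = 0 gives s ∈ {-1, 5/2}.
P''(s) = 8s - 6. P''(-1) = -14 < 0 ⇒ local maximum; P''(5/2) = 14 > 0 ⇒ local minimum.
The local minimum is P(5/2) = -335/12.

5/2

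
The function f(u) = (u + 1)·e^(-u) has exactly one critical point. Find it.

Differentiating with the product rule gives f'(u) = (-u)·e^(-u). Since e^(-u) > 0, the only critical point is u = 0.
f''(0) has the same sign as -1 < 0, so this is a local maximum.
f(0) = (1)·e^(0) ≈ 1.0000.

0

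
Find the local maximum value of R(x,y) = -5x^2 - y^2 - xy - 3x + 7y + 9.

446/19

∂R/∂x = -10x - y - 3 = 0 and ∂R/∂y = -x - 2y + 7 = 0, so (x, y) = (-13/19, 73/19).
The Hessian has R_{xx} = -10, R_{yy} = -2, R_{xy} = -1, giving D = 19 > 0 with R_{xx} < 0, so the point is a local maximum.
R(-13/19, 73/19) = 446/19.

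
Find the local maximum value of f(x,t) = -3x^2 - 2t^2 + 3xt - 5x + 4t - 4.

-22/15

∂f/∂x = -6x + 3t - 5 = 0 and ∂f/∂t = 3x - 4t + 4 = 0, so (x, t) = (-8/15, 3/5).
The Hessian has f_{xx} = -6, f_{tt} = -4, f_{xt} = 3, giving D = 15 > 0 with f_{xx} < 0, so the point is a local maximum.
f(-8/15, 3/5) = -22/15.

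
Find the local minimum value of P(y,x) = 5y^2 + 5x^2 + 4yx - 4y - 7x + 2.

∂P/∂y = 10y + 4x - 4 = 0 and ∂P/∂x = 4y + 10x - 7 = 0, so (y, x) = (1/7, 9/14).
The Hessian has P_{yy} = 10, P_{xx} = 10, P_{yx} = 4, giving D = 84 > 0 with P_{yy} > 0, so the point is a local minimum.
P(1/7, 9/14) = -15/28.

-15/28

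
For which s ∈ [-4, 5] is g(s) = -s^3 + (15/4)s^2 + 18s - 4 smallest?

g'(s) = -3s^2 + (15/2)s + 18, which vanishes at s = -3/2 and s = 4.
Compare values at every candidate in [-4, 5]: g(-4) = 48,  g(-3/2) = -307/16,  g(4) = 64,  g(5) = 219/4.
The minimum over the interval is -307/16, attained at s = -3/2.

-3/2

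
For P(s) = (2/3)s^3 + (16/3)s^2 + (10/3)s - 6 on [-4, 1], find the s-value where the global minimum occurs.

-1/3

Differentiating, P'(s) = 2s^2 + (32/3)s + 10/3; whose only zero in [-4, 1] is s = -1/3.
Compare values at every candidate in [-4, 1]: P(-4) = 70/3,  P(-1/3) = -530/81,  P(1) = 10/3.
Hence the absolute minimum is -530/81 at s = -1/3.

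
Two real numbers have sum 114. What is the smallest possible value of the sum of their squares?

With a + b = 114, a^2 + b^2 = a^2 + (114 − a)^2.
The derivative 2a − 2(114 − a) = 4a − 228 vanishes at a = 57; second derivative 4 > 0, a minimum.
The minimum is 2·(57)^2 = 6498.

6498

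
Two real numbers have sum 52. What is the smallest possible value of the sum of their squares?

With a + b = 52, a^2 + b^2 = a^2 + (52 − a)^2.
The derivative 2a − 2(52 − a) = 4a − 104 vanishes at a = 26; second derivative 4 > 0, a minimum.
The minimum is 2·(26)^2 = 1352.

1352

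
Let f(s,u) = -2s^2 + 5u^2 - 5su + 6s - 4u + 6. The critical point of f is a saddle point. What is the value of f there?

∂f/∂s = -4s - 5u + 6 = 0 and ∂f/∂u = -5s + 10u - 4 = 0, so (s, u) = (8/13, 46/65).
The Hessian has f_{ss} = -4, f_{uu} = 10, f_{su} = -5, giving D = -65 < 0, so the point is a saddle point.
f(8/13, 46/65) = 418/65.

418/65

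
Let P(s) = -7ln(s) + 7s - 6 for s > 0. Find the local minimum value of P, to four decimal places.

P'(s) = -7/s + 7 = 0 gives s = 1.
P''(s) = 7/s², which is positive for s > 0, so this is a local minimum.
P(1) = -7·ln(1) + 7 - 6 ≈ 1.0000.

1.0000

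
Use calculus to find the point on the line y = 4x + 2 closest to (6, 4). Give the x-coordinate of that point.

Minimize D(x)^2 = (x - 6)^2 + (4x - 2)^2.
d/dx[D^2] = 2(x - 6) + 2·4·(4x - 2) = 0 ⇒ x = 14/17.
Then y = 90/17 and the distance is √(484/17) ≈ 5.3358.

14/17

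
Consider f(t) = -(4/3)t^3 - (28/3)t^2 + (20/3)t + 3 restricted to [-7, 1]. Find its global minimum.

-97

The derivative is -4t^2 - (56/3)t + 20/3, which vanishes at t = -5 and t = 1/3.
Evaluating at the critical points and endpoints: f(-7) = -131/3, f(-5) = -97, f(1/3) = 335/81, f(1) = -1.
So the minimum is f(-5) = -97.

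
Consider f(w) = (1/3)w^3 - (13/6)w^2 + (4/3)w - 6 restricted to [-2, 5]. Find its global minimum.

-20

Differentiating, f'(w) = w^2 - (13/3)w + 4/3; which vanishes at w = 1/3 and w = 4.
Evaluating at the critical points and endpoints: f(-2) = -20; f(1/3) = -937/162; f(4) = -14; f(5) = -71/6.
Hence the absolute minimum is -20 at w = -2.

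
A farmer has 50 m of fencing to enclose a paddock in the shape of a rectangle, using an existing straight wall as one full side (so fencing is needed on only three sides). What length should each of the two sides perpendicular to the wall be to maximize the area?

Let the sides perpendicular to the wall have length x and the parallel side y, so 2x + y = 50 and the area is A = xy = x(50 − 2x).
A'(x) = 50 − 4x = 0 gives x = 25/2, and A''(x) = −4 < 0 confirms a maximum.
Then y = 50 − 2·25/2 = 25 and A = 625/2.

25/2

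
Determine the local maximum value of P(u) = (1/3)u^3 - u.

P'(u) = u^2 - 1 = 0 at u = -1, 1.
Since P''(u) = 2u, we get P''(-1) = -2 < 0 ⇒ local maximum; P''(1) = 2 > 0 ⇒ local minimum.
The local maximum is P(-1) = 2/3.

2/3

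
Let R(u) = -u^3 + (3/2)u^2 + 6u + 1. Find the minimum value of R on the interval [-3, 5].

R'(u) = -3u^2 + 3u + 6, which vanishes at u = -1 and u = 2.
Compare values at every candidate in [-3, 5]: R(-3) = 47/2, R(-1) = -5/2, R(2) = 11, R(5) = -113/2.
The minimum over the interval is -113/2, attained at u = 5.

-113/2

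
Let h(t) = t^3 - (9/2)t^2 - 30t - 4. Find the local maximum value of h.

h'(t) = 3t^2 - 9t - 30. Setting h'(t) = 0 gives t ∈ {-2, 5}.
Second-derivative test with h''(t) = 6t - 9: h''(-2) = -21 < 0 ⇒ local maximum; h''(5) = 21 > 0 ⇒ local minimum.
Thus h has its local maximum at t = -2, with value 30.

30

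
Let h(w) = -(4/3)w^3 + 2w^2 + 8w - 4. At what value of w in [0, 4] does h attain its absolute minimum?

4

Differentiating, h'(w) = -4w^2 + 4w + 8; whose only zero in [0, 4] is w = 2.
Evaluating at the critical points and endpoints: h(0) = -4,  h(2) = 28/3,  h(4) = -76/3.
So the minimum is h(4) = -76/3.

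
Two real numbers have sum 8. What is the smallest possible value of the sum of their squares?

32

With a + b = 8, a^2 + b^2 = a^2 + (8 − a)^2.
The derivative 2a − 2(8 − a) = 4a − 16 vanishes at a = 4; second derivative 4 > 0, a minimum.
The minimum is 2·(4)^2 = 32.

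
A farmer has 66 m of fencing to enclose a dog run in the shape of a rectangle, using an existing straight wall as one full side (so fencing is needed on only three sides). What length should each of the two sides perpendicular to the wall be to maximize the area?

Let the sides perpendicular to the wall have length x and the parallel side y, so 2x + y = 66 and the area is A = xy = x(66 − 2x).
A'(x) = 66 − 4x = 0 gives x = 33/2, and A''(x) = −4 < 0 confirms a maximum.
Then y = 66 − 2·33/2 = 33 and A = 1089/2.

33/2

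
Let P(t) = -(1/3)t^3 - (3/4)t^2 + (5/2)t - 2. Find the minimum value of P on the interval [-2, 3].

Differentiating, P'(t) = -t^2 - (3/2)t + 5/2; whose only zero in [-2, 3] is t = 1.
Evaluating at the critical points and endpoints: P(-2) = -22/3, P(1) = -7/12, P(3) = -41/4.
Hence the absolute minimum is -41/4 at t = 3.

-41/4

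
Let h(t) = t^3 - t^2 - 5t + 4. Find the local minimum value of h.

-67/27

h'(t) = 3t^2 - 2t - 5 = 0 at t = -1, 5/3.
Since h''(t) = 6t - 2, we get h''(-1) = -8 < 0 ⇒ local maximum; h''(5/3) = 8 > 0 ⇒ local minimum.
Thus h has its local minimum at t = 5/3, with value -67/27.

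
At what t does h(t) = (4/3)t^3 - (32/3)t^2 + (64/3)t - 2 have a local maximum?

Critical points: h'(t) = 4t^2 - (64/3)t + 64/3 vanishes at t = 4/3, 4.
Second-derivative test with h''(t) = 8t - 64/3: h''(4/3) = -32/3 < 0 ⇒ local maximum; h''(4) = 32/3 > 0 ⇒ local minimum.
Thus h has its local maximum at t = 4/3, with value 862/81.

4/3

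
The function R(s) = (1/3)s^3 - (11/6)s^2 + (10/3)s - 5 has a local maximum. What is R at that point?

-485/162

R'(s) = s^2 - (11/3)s + 10/3 = 0 at s = 5/3, 2.
Second-derivative test with R''(s) = 2s - 11/3: R''(5/3) = -1/3 < 0 ⇒ local maximum; R''(2) = 1/3 > 0 ⇒ local minimum.
So the local maximum value is R(5/3) = -485/162.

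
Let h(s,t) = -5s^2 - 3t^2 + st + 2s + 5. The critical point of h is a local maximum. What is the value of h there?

307/59

∂h/∂s = -10s + t + 2 = 0 and ∂h/∂t = s - 6t = 0, so (s, t) = (12/59, 2/59).
The Hessian has h_{ss} = -10, h_{tt} = -6, h_{st} = 1, giving D = 59 > 0 with h_{ss} < 0, so the point is a local maximum.
h(12/59, 2/59) = 307/59.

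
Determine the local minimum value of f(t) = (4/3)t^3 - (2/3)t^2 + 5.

403/81

f'(t) = 4t^2 - (4/3)t = 0 at t = 0, 1/3.
f''(t) = 8t - 4/3. f''(0) = -4/3 < 0 ⇒ local maximum; f''(1/3) = 4/3 > 0 ⇒ local minimum.
Thus f has its local minimum at t = 1/3, with value 403/81.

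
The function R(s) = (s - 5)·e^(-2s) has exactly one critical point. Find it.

11/2

R'(s) = 1·e^(-2s) + (s - 5)·(-2)·e^(-2s) = (-2s + 11)·e^(-2s). Since e^(-2s) > 0, the only critical point is s = 11/2.
R''(11/2) has the same sign as -2 < 0, so this is a local maximum.
R(11/2) = (1/2)·e^(-11) ≈ 0.0000.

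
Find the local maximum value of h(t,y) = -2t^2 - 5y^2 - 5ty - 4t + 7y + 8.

∂h/∂t = -4t - 5y - 4 = 0 and ∂h/∂y = -5t - 10y + 7 = 0, so (t, y) = (-5, 16/5).
The Hessian has h_{tt} = -4, h_{yy} = -10, h_{ty} = -5, giving D = 15 > 0 with h_{tt} < 0, so the point is a local maximum.
h(-5, 16/5) = 146/5.

146/5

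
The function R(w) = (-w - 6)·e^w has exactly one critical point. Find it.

R'(w) = (-1)·e^w + (-w - 6)·1·e^w = (-w - 7)·e^w. Since e^w > 0, the only critical point is w = -7.
R''(-7) has the same sign as -1 < 0, so this is a local maximum.
R(-7) = (1)·e^(-7) ≈ 0.0009.

-7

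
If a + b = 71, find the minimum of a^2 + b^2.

With a + b = 71, a^2 + b^2 = a^2 + (71 − a)^2.
The derivative 2a − 2(71 − a) = 4a − 142 vanishes at a = 71/2; second derivative 4 > 0, a minimum.
The minimum is 2·(71/2)^2 = 5041/2.

5041/2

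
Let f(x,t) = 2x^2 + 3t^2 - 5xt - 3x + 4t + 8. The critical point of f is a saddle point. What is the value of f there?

∂f/∂x = 4x - 5t - 3 = 0 and ∂f/∂t = -5x + 6t + 4 = 0, so (x, t) = (2, 1).
The Hessian has f_{xx} = 4, f_{tt} = 6, f_{xt} = -5, giving D = -1 < 0, so the point is a saddle point.
f(2, 1) = 7.

7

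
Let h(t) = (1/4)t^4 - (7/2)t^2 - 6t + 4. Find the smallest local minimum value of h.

Critical points: h'(t) = t^3 - 7t - 6 vanishes at t = -2, -1, 3.
h''(t) = 3t^2 - 7. h''(-2) = 5 > 0 ⇒ local minimum; h''(-1) = -4 < 0 ⇒ local maximum; h''(3) = 20 > 0 ⇒ local minimum.
The smallest local minimum is h(3) = -101/4.

-101/4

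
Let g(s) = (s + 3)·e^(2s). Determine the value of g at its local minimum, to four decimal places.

-0.0005

Differentiating with the product rule gives g'(s) = (2s + 7)·e^(2s). Since e^(2s) > 0, the only critical point is s = -7/2.
g''(-7/2) has the same sign as 2 > 0, so this is a local minimum.
g(-7/2) = (-1/2)·e^(-7) ≈ -0.0005.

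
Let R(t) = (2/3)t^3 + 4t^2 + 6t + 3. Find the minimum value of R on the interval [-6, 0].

The derivative is 2t^2 + 8t + 6, which vanishes at t = -3 and t = -1.
Evaluating at the critical points and endpoints: R(-6) = -33, R(-3) = 3, R(-1) = 1/3, R(0) = 3.
So the minimum is R(-6) = -33.

-33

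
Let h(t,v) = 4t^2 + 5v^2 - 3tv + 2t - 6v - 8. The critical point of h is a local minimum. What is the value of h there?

∂h/∂t = 8t - 3v + 2 = 0 and ∂h/∂v = -3t + 10v - 6 = 0, so (t, v) = (-2/71, 42/71).
The Hessian has h_{tt} = 8, h_{vv} = 10, h_{tv} = -3, giving D = 71 > 0 with h_{tt} > 0, so the point is a local minimum.
h(-2/71, 42/71) = -696/71.

-696/71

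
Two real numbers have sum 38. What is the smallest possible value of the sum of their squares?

With a + b = 38, a^2 + b^2 = a^2 + (38 − a)^2.
The derivative 2a − 2(38 − a) = 4a − 76 vanishes at a = 19; second derivative 4 > 0, a minimum.
The minimum is 2·(19)^2 = 722.

722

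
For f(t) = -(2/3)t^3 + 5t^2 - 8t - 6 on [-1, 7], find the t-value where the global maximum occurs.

-1

Differentiating, f'(t) = -2t^2 + 10t - 8; which vanishes at t = 1 and t = 4.
Compare values at every candidate in [-1, 7]: f(-1) = 23/3,  f(1) = -29/3,  f(4) = -2/3,  f(7) = -137/3.
Hence the absolute maximum is 23/3 at t = -1.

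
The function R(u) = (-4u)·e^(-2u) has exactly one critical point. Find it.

1/2

Differentiating with the product rule gives R'(u) = (8u - 4)·e^(-2u). Since e^(-2u) > 0, the only critical point is u = 1/2.
R''(1/2) has the same sign as 8 > 0, so this is a local minimum.
R(1/2) = (-2)·e^(-1) ≈ -0.7358.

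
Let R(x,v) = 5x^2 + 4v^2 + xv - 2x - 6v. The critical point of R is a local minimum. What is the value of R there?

∂R/∂x = 10x + v - 2 = 0 and ∂R/∂v = x + 8v - 6 = 0, so (x, v) = (10/79, 58/79).
The Hessian has R_{xx} = 10, R_{vv} = 8, R_{xv} = 1, giving D = 79 > 0 with R_{xx} > 0, so the point is a local minimum.
R(10/79, 58/79) = -184/79.

-184/79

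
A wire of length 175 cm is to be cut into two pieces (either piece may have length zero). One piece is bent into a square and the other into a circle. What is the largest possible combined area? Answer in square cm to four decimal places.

Let x be the length used for the square. Square side x/4; circle radius (175−x)/(2π).
A(x) = (x/4)² + π·((175−x)/(2π))² = x²/16 + (175−x)²/(4π) for 0 ≤ x ≤ 175. A'(x) = x/8 − (175−x)/(2π) = 0 gives x = 4·175/(π+4) ≈ 98.0174.
A'' > 0, so the interior critical point is a minimum; the maximum is at an endpoint. A(0) = 2437.0601 and A(175) = 1914.0625, so the largest area is 2437.0601.

2437.0601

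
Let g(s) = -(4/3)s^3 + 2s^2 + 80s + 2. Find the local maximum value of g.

856/3

g'(s) = -4s^2 + 4s + 80. Setting g'(s) = 0 gives s ∈ {-4, 5}.
Second-derivative test with g''(s) = -8s + 4: g''(-4) = 36 > 0 ⇒ local minimum; g''(5) = -36 < 0 ⇒ local maximum.
The local maximum is g(5) = 856/3.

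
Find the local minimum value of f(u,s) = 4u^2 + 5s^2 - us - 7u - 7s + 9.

∂f/∂u = 8u - s - 7 = 0 and ∂f/∂s = -u + 10s - 7 = 0, so (u, s) = (77/79, 63/79).
The Hessian has f_{uu} = 8, f_{ss} = 10, f_{us} = -1, giving D = 79 > 0 with f_{uu} > 0, so the point is a local minimum.
f(77/79, 63/79) = 221/79.

221/79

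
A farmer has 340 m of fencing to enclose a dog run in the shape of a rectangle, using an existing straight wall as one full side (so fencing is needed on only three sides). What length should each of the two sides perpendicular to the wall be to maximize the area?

85

Let the sides perpendicular to the wall have length x and the parallel side y, so 2x + y = 340 and the area is A = xy = x(340 − 2x).
A'(x) = 340 − 4x = 0 gives x = 85, and A''(x) = −4 < 0 confirms a maximum.
Then y = 340 − 2·85 = 170 and A = 14450.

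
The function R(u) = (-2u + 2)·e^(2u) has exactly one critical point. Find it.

Differentiating with the product rule gives R'(u) = (-4u + 2)·e^(2u). Since e^(2u) > 0, the only critical point is u = 1/2.
R''(1/2) has the same sign as -4 < 0, so this is a local maximum.
R(1/2) = (1)·e^(1) ≈ 2.7183.

1/2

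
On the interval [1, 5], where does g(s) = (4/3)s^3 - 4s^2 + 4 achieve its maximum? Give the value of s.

5

The derivative is 4s^2 - 8s, whose only zero in [1, 5] is s = 2.
Compare values at every candidate in [1, 5]: g(1) = 4/3; g(2) = -4/3; g(5) = 212/3.
The maximum over the interval is 212/3, attained at s = 5.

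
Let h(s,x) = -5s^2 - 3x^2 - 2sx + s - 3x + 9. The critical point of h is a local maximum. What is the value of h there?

279/28

∂h/∂s = -10s - 2x + 1 = 0 and ∂h/∂x = -2s - 6x - 3 = 0, so (s, x) = (3/14, -4/7).
The Hessian has h_{ss} = -10, h_{xx} = -6, h_{sx} = -2, giving D = 56 > 0 with h_{ss} < 0, so the point is a local maximum.
h(3/14, -4/7) = 279/28.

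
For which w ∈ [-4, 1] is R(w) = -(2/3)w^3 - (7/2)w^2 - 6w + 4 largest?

R'(w) = -2w^2 - 7w - 6, which vanishes at w = -2 and w = -3/2.
Compare values at every candidate in [-4, 1]: R(-4) = 44/3; R(-2) = 22/3; R(-3/2) = 59/8; R(1) = -37/6.
Hence the absolute maximum is 44/3 at w = -4.

-4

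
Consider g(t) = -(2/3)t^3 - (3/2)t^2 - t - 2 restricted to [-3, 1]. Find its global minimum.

-31/6

The derivative is -2t^2 - 3t - 1, which vanishes at t = -1 and t = -1/2.
Compare values at every candidate in [-3, 1]: g(-3) = 11/2, g(-1) = -11/6, g(-1/2) = -43/24, g(1) = -31/6.
Hence the absolute minimum is -31/6 at t = 1.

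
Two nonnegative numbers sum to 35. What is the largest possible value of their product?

With x + y = 35, the product is P(x) = x(35 − x).
P'(x) = 35 − 2x = 0 gives x = 35/2; P'' = −2 < 0, so this is the maximum.
P = 35/2·35/2 = 1225/4.

1225/4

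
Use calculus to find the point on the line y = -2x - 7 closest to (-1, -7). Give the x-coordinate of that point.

Minimize D(x)^2 = (x + 1)^2 + (-2x)^2.
d/dx[D^2] = 2(x + 1) + 2·(-2)·(-2x) = 0 ⇒ x = -1/5.
Then y = -33/5 and the distance is √(4/5) ≈ 0.8944.

-1/5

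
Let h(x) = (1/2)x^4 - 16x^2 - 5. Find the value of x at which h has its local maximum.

0

h'(x) = 2x^3 - 32x. Setting h'(x) = 0 gives x ∈ {-4, 0, 4}.
Second-derivative test with h''(x) = 6x^2 - 32: h''(-4) = 64 > 0 ⇒ local minimum; h''(0) = -32 < 0 ⇒ local maximum; h''(4) = 64 > 0 ⇒ local minimum.
The local maximum is h(0) = -5.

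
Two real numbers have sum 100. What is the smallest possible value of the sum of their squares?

With a + b = 100, a^2 + b^2 = a^2 + (100 − a)^2.
The derivative 2a − 2(100 − a) = 4a − 200 vanishes at a = 50; second derivative 4 > 0, a minimum.
The minimum is 2·(50)^2 = 5000.

5000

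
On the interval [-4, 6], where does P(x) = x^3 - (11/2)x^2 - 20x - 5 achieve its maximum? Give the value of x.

-4/3

P'(x) = 3x^2 - 11x - 20, which vanishes at x = -4/3 and x = 5.
Candidates: P(-4) = -77,  P(-4/3) = 257/27,  P(5) = -235/2,  P(6) = -107.
So the maximum is P(-4/3) = 257/27.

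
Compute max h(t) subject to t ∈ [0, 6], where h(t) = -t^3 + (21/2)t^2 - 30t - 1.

-1

The derivative is -3t^2 + 21t - 30, which vanishes at t = 2 and t = 5.
Candidates: h(0) = -1, h(2) = -27, h(5) = -27/2, h(6) = -19.
The maximum over the interval is -1, attained at t = 0.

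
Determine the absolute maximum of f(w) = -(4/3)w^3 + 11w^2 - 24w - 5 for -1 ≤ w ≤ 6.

94/3

The derivative is -4w^2 + 22w - 24, which vanishes at w = 3/2 and w = 4.
Compare values at every candidate in [-1, 6]: f(-1) = 94/3, f(3/2) = -83/4, f(4) = -31/3, f(6) = -41.
So the maximum is f(-1) = 94/3.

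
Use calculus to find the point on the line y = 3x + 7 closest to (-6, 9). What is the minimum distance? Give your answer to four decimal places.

Minimize D(x)^2 = (x + 6)^2 + (3x - 2)^2.
d/dx[D^2] = 2(x + 6) + 2·3·(3x - 2) = 0 ⇒ x = 0.
Then y = 7 and the distance is √(40) ≈ 6.3246.

6.3246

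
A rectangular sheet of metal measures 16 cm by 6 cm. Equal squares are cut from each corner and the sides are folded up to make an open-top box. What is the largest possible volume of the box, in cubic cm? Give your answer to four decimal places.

With cut size x, the volume is V(x) = x(16 − 2x)(6 − 2x) for 0 < x < 3.
V'(x) = 12x^2 − 88x + 96. Setting V'(x) = 0 gives x ≈ 1.3333 (the root in (0, 3)).
V''(x) = 24x − 88 is negative there, so this is the maximum; V ≈ 59.2593.

59.2593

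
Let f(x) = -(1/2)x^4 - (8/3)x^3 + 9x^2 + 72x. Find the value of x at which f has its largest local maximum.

3

f'(x) = -2x^3 - 8x^2 + 18x + 72. Setting f'(x) = 0 gives x ∈ {-4, -3, 3}.
Since f''(x) = -6x^2 - 16x + 18, we get f''(-4) = -14 < 0 ⇒ local maximum; f''(-3) = 12 > 0 ⇒ local minimum; f''(3) = -84 < 0 ⇒ local maximum.
The largest local maximum is f(3) = 369/2.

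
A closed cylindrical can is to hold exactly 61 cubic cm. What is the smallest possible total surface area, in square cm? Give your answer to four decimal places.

With radius r and height h, πr²h = 61 so h = 61/(πr²), and S(r) = 2πr² + 2πrh = 2πr² + 2·61/r.
S'(r) = 4πr − 2·61/r² = 0 ⇒ r³ = 61/(2π), so r ≈ 2.1333 and h = 2r ≈ 4.2666.
S''(r) = 4π + 4·61/r³ > 0, so this is the minimum; S ≈ 85.7830.

85.7830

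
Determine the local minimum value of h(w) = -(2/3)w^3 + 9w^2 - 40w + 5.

h'(w) = -2w^2 + 18w - 40. Setting h'(w) = 0 gives w ∈ {4, 5}.
h''(w) = -4w + 18. h''(4) = 2 > 0 ⇒ local minimum; h''(5) = -2 < 0 ⇒ local maximum.
The local minimum is h(4) = -161/3.

-161/3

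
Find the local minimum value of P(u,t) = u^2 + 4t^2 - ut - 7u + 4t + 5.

-109/15

∂P/∂u = 2u - t - 7 = 0 and ∂P/∂t = -u + 8t + 4 = 0, so (u, t) = (52/15, -1/15).
The Hessian has P_{uu} = 2, P_{tt} = 8, P_{ut} = -1, giving D = 15 > 0 with P_{uu} > 0, so the point is a local minimum.
P(52/15, -1/15) = -109/15.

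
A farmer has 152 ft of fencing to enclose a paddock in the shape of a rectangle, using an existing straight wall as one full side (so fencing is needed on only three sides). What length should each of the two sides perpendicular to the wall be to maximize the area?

Let the sides perpendicular to the wall have length x and the parallel side y, so 2x + y = 152 and the area is A = xy = x(152 − 2x).
A'(x) = 152 − 4x = 0 gives x = 38, and A''(x) = −4 < 0 confirms a maximum.
Then y = 152 − 2·38 = 76 and A = 2888.

38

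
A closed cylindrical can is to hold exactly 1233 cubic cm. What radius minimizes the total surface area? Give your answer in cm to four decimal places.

5.8111

With radius r and height h, πr²h = 1233 so h = 1233/(πr²), and S(r) = 2πr² + 2πrh = 2πr² + 2·1233/r.
S'(r) = 4πr − 2·1233/r² = 0 ⇒ r³ = 1233/(2π), so r ≈ 5.8111 and h = 2r ≈ 11.6223.
S''(r) = 4π + 4·1233/r³ > 0, so this is the minimum; S ≈ 636.5364.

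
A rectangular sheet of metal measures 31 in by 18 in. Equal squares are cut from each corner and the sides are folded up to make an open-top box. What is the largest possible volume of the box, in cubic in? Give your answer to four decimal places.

925.6317

With cut size x, the volume is V(x) = x(31 − 2x)(18 − 2x) for 0 < x < 9.
V'(x) = 12x^2 − 196x + 558. Setting V'(x) = 0 gives x ≈ 3.6728 (the root in (0, 9)).
V''(x) = 24x − 196 is negative there, so this is the maximum; V ≈ 925.6317.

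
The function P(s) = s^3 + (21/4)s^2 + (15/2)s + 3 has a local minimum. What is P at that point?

-1/4

Critical points: P'(s) = 3s^2 + (21/2)s + 15/2 vanishes at s = -5/2, -1.
Since P''(s) = 6s + 21/2, we get P''(-5/2) = -9/2 < 0 ⇒ local maximum; P''(-1) = 9/2 > 0 ⇒ local minimum.
Thus P has its local minimum at s = -1, with value -1/4.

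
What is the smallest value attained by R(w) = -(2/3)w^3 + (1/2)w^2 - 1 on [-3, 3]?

-29/2

The derivative is -2w^2 + w, which vanishes at w = 0 and w = 1/2.
Compare values at every candidate in [-3, 3]: R(-3) = 43/2; R(0) = -1; R(1/2) = -23/24; R(3) = -29/2.
Hence the absolute minimum is -29/2 at w = 3.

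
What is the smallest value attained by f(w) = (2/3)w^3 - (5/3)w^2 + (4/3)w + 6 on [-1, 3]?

7/3

Differentiating, f'(w) = 2w^2 - (10/3)w + 4/3; which vanishes at w = 2/3 and w = 1.
Candidates: f(-1) = 7/3,  f(2/3) = 514/81,  f(1) = 19/3,  f(3) = 13.
So the minimum is f(-1) = 7/3.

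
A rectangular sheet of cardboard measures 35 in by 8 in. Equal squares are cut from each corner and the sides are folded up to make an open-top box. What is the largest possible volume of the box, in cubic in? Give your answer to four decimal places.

249.0238

With cut size x, the volume is V(x) = x(35 − 2x)(8 − 2x) for 0 < x < 4.
V'(x) = 12x^2 − 172x + 280. Setting V'(x) = 0 gives x ≈ 1.8725 (the root in (0, 4)).
V''(x) = 24x − 172 is negative there, so this is the maximum; V ≈ 249.0238.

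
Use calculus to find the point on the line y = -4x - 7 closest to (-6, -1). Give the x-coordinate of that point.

-30/17

Minimize D(x)^2 = (x + 6)^2 + (-4x - 6)^2.
d/dx[D^2] = 2(x + 6) + 2·(-4)·(-4x - 6) = 0 ⇒ x = -30/17.
Then y = 1/17 and the distance is √(324/17) ≈ 4.3656.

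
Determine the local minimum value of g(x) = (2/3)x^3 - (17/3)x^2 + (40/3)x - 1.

g'(x) = 2x^2 - (34/3)x + 40/3 = 0 at x = 5/3, 4.
g''(x) = 4x - 34/3. g''(5/3) = -14/3 < 0 ⇒ local maximum; g''(4) = 14/3 > 0 ⇒ local minimum.
So the local minimum value is g(4) = 13/3.

13/3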